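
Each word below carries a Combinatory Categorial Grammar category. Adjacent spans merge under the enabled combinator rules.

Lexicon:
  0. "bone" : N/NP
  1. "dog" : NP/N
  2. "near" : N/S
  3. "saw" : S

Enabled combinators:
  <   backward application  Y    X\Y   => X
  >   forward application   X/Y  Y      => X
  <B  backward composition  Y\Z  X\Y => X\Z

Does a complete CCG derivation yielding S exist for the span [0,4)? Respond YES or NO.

N/NP NP/N N/S S
CKY chart[0,4] = {N}; S ∉ chart

NO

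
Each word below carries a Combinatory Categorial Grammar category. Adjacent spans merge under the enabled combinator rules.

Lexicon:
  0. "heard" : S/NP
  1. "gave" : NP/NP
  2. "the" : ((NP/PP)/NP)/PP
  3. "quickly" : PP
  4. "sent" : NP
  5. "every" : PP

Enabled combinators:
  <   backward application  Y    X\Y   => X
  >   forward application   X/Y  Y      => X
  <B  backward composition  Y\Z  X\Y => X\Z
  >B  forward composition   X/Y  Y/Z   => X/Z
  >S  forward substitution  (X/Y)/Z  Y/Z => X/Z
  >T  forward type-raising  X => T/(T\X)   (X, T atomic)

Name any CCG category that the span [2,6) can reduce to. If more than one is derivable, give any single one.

[0,6] S   >
  [0,2] S/NP   >B
    [0,1] "heard" : S/NP
    [1,2] "gave" : NP/NP
  [2,6] NP   >
    [2,5] NP/PP   >
      [2,4] (NP/PP)/NP   >
        [2,3] "the" : ((NP/PP)/NP)/PP
        [3,4] "quickly" : PP
      [4,5] "sent" : NP
    [5,6] "every" : PP

NP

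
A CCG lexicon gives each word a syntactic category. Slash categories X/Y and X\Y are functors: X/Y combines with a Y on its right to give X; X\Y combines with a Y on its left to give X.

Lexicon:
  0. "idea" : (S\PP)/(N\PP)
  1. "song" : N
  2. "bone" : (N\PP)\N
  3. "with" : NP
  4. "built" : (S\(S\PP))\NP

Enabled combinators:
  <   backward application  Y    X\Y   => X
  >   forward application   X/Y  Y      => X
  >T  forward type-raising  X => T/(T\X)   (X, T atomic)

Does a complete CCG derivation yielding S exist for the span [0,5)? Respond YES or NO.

[0,5] S   <
  [0,3] S\PP   >
    [0,1] "idea" : (S\PP)/(N\PP)
    [1,3] N\PP   <
      [1,2] "song" : N
      [2,3] "bone" : (N\PP)\N
  [3,5] S\(S\PP)   <
    [3,4] "with" : NP
    [4,5] "built" : (S\(S\PP))\NP

YES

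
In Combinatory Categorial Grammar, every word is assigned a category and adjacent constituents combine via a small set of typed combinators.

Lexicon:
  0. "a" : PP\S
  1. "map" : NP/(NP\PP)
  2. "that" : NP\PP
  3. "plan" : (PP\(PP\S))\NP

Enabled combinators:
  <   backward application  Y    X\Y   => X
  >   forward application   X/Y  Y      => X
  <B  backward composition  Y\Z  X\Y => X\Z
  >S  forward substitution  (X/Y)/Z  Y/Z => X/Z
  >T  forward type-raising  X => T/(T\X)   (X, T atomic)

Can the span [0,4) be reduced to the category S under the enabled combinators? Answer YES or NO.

PP\S NP/(NP\PP) NP\PP (PP\(PP\S))\NP
CKY chart[0,4] = {N/(N\PP), NP/(NP\PP), PP, PP/(PP\PP), S/(S\PP)}; S ∉ chart

NO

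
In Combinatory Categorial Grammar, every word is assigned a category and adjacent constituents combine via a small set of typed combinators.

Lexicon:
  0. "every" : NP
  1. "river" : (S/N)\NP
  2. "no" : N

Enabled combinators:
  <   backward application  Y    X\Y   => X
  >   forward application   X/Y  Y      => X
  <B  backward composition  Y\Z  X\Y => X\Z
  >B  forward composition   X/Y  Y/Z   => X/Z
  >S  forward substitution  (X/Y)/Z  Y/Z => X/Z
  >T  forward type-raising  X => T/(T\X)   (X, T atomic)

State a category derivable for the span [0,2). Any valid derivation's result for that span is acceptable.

S/N

[0,3] S   >
  [0,2] S/N   <
    [0,1] "every" : NP
    [1,2] "river" : (S/N)\NP
  [2,3] "no" : N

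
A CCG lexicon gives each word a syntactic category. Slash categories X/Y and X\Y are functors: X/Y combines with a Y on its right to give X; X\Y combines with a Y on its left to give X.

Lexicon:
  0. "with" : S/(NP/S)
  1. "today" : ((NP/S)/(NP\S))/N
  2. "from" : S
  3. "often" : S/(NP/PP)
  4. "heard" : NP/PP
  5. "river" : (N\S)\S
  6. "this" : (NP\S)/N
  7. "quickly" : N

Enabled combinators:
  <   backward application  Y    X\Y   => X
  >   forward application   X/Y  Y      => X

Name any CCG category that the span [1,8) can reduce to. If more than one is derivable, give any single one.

NP/S

[0,8] S   >
  [0,1] "with" : S/(NP/S)
  [1,8] NP/S   >
    [1,6] (NP/S)/(NP\S)   >
      [1,2] "today" : ((NP/S)/(NP\S))/N
      [2,6] N   <
        [2,3] "from" : S
        [3,6] N\S   <
          [3,5] S   >
            [3,4] "often" : S/(NP/PP)
            [4,5] "heard" : NP/PP
          [5,6] "river" : (N\S)\S
    [6,8] NP\S   >
      [6,7] "this" : (NP\S)/N
      [7,8] "quickly" : N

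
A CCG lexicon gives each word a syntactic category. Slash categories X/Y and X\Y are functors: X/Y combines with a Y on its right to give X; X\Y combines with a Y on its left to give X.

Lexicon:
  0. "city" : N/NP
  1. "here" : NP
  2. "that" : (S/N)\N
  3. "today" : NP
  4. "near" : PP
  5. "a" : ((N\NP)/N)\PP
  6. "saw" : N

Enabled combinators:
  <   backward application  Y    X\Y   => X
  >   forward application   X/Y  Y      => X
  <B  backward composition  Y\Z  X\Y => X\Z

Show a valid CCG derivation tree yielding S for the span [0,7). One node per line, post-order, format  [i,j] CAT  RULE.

[0,1] N/NP  lex  "city"
[1,2] NP  lex  "here"
[0,2] N  >  k=1
[2,3] (S/N)\N  lex  "that"
[0,3] S/N  <  k=2
[3,4] NP  lex  "today"
[4,5] PP  lex  "near"
[5,6] ((N\NP)/N)\PP  lex  "a"
[4,6] (N\NP)/N  <  k=5
[6,7] N  lex  "saw"
[4,7] N\NP  >  k=6
[3,7] N  <  k=4
[0,7] S  >  k=3

[0,7] S   >
  [0,3] S/N   <
    [0,2] N   >
      [0,1] "city" : N/NP
      [1,2] "here" : NP
    [2,3] "that" : (S/N)\N
  [3,7] N   <
    [3,4] "today" : NP
    [4,7] N\NP   >
      [4,6] (N\NP)/N   <
        [4,5] "near" : PP
        [5,6] "a" : ((N\NP)/N)\PP
      [6,7] "saw" : N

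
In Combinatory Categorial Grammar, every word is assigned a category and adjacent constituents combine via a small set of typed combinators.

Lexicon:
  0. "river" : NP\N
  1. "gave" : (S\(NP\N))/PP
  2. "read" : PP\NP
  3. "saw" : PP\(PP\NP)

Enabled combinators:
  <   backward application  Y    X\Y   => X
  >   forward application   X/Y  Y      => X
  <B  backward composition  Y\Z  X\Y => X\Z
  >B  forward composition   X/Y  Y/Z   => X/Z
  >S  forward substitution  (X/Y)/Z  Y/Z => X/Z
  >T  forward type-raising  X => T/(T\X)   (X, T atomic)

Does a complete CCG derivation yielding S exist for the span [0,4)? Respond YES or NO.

YES

[0,4] S   <
  [0,1] "river" : NP\N
  [1,4] S\(NP\N)   >
    [1,2] "gave" : (S\(NP\N))/PP
    [2,4] PP   <
      [2,3] "read" : PP\NP
      [3,4] "saw" : PP\(PP\NP)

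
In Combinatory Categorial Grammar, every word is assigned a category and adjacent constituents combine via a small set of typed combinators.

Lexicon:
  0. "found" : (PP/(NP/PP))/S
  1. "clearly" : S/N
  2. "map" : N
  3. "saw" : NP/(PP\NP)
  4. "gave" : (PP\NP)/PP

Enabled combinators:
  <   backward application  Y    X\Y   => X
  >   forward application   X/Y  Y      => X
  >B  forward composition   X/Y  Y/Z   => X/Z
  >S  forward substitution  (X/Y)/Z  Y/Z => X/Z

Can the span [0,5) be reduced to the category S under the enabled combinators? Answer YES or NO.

NO

(PP/(NP/PP))/S S/N N NP/(PP\NP) (PP\NP)/PP
CKY chart[0,5] = {PP}; S ∉ chart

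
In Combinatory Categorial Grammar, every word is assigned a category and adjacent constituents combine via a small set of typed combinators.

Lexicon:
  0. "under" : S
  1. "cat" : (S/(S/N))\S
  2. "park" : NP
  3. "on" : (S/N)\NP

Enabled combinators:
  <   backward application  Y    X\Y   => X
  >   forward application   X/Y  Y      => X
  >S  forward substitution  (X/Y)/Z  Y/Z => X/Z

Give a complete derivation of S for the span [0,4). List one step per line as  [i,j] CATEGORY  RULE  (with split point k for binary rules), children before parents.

[0,1] S  lex  "under"
[1,2] (S/(S/N))\S  lex  "cat"
[0,2] S/(S/N)  <  k=1
[2,3] NP  lex  "park"
[3,4] (S/N)\NP  lex  "on"
[2,4] S/N  <  k=3
[0,4] S  >  k=2

[0,4] S   >
  [0,2] S/(S/N)   <
    [0,1] "under" : S
    [1,2] "cat" : (S/(S/N))\S
  [2,4] S/N   <
    [2,3] "park" : NP
    [3,4] "on" : (S/N)\NP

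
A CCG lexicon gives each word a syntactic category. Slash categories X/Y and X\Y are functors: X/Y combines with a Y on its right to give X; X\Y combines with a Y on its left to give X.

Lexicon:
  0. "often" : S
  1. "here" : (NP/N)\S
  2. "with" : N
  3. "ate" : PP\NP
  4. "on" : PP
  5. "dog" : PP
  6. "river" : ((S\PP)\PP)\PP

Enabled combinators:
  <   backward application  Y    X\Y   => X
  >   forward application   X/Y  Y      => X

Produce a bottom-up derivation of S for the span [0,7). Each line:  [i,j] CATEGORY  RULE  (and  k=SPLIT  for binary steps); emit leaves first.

[0,1] S  lex  "often"
[1,2] (NP/N)\S  lex  "here"
[0,2] NP/N  <  k=1
[2,3] N  lex  "with"
[0,3] NP  >  k=2
[3,4] PP\NP  lex  "ate"
[0,4] PP  <  k=3
[4,5] PP  lex  "on"
[5,6] PP  lex  "dog"
[6,7] ((S\PP)\PP)\PP  lex  "river"
[5,7] (S\PP)\PP  <  k=6
[4,7] S\PP  <  k=5
[0,7] S  <  k=4

[0,7] S   <
  [0,4] PP   <
    [0,3] NP   >
      [0,2] NP/N   <
        [0,1] "often" : S
        [1,2] "here" : (NP/N)\S
      [2,3] "with" : N
    [3,4] "ate" : PP\NP
  [4,7] S\PP   <
    [4,5] "on" : PP
    [5,7] (S\PP)\PP   <
      [5,6] "dog" : PP
      [6,7] "river" : ((S\PP)\PP)\PP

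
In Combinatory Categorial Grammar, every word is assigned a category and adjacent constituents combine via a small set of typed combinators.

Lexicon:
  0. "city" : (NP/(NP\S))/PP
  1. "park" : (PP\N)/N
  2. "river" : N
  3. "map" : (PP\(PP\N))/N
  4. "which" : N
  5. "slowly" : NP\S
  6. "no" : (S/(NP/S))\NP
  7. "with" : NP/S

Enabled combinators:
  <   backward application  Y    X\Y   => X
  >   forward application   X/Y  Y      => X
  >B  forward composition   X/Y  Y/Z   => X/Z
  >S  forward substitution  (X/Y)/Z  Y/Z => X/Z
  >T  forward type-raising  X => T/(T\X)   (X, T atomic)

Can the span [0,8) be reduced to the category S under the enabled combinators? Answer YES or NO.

[0,8] S   >
  [0,7] S/(NP/S)   <
    [0,6] NP   >
      [0,5] NP/(NP\S)   >
        [0,1] "city" : (NP/(NP\S))/PP
        [1,5] PP   <
          [1,3] PP\N   >
            [1,2] "park" : (PP\N)/N
            [2,3] "river" : N
          [3,5] PP\(PP\N)   >
            [3,4] "map" : (PP\(PP\N))/N
            [4,5] "which" : N
      [5,6] "slowly" : NP\S
    [6,7] "no" : (S/(NP/S))\NP
  [7,8] "with" : NP/S

YES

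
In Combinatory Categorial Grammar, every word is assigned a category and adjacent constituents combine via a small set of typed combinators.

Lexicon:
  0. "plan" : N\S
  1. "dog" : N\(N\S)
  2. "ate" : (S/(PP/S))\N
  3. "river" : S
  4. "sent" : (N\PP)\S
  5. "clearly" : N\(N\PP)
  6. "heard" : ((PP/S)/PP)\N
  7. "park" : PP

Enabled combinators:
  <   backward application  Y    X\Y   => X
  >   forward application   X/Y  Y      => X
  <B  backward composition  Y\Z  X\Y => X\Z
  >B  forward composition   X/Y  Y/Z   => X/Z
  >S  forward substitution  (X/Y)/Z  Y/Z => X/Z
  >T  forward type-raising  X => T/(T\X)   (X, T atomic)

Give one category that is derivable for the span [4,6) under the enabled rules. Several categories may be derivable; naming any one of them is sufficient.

N\S

[0,8] S   >
  [0,7] S/PP   >B
    [0,3] S/(PP/S)   <
      [0,2] N   <
        [0,1] "plan" : N\S
        [1,2] "dog" : N\(N\S)
      [2,3] "ate" : (S/(PP/S))\N
    [3,7] (PP/S)/PP   <
      [3,6] N   <
        [3,4] "river" : S
        [4,6] N\S   <B
          [4,5] "sent" : (N\PP)\S
          [5,6] "clearly" : N\(N\PP)
      [6,7] "heard" : ((PP/S)/PP)\N
  [7,8] "park" : PP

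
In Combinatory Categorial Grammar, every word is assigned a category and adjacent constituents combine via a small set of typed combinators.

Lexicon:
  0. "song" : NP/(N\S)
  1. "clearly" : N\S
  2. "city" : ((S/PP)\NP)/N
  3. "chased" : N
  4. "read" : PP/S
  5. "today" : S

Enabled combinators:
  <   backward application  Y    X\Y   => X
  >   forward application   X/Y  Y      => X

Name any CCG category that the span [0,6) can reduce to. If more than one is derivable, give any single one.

[0,6] S   >
  [0,4] S/PP   <
    [0,2] NP   >
      [0,1] "song" : NP/(N\S)
      [1,2] "clearly" : N\S
    [2,4] (S/PP)\NP   >
      [2,3] "city" : ((S/PP)\NP)/N
      [3,4] "chased" : N
  [4,6] PP   >
    [4,5] "read" : PP/S
    [5,6] "today" : S

S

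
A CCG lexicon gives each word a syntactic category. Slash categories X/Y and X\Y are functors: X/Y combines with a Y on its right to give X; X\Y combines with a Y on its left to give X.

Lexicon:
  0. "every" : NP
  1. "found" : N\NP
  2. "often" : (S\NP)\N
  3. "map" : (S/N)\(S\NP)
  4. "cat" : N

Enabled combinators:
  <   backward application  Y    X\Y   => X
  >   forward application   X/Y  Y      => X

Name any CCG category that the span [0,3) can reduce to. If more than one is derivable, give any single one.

S\NP

[0,5] S   >
  [0,4] S/N   <
    [0,3] S\NP   <
      [0,2] N   <
        [0,1] "every" : NP
        [1,2] "found" : N\NP
      [2,3] "often" : (S\NP)\N
    [3,4] "map" : (S/N)\(S\NP)
  [4,5] "cat" : N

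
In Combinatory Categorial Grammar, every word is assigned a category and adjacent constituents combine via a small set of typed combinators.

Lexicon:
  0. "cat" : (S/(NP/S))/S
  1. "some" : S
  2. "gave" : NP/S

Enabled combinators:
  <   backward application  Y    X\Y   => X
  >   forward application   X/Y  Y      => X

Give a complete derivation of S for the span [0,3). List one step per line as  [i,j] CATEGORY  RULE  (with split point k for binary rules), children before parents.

[0,1] (S/(NP/S))/S  lex  "cat"
[1,2] S  lex  "some"
[0,2] S/(NP/S)  >  k=1
[2,3] NP/S  lex  "gave"
[0,3] S  >  k=2

[0,3] S   >
  [0,2] S/(NP/S)   >
    [0,1] "cat" : (S/(NP/S))/S
    [1,2] "some" : S
  [2,3] "gave" : NP/S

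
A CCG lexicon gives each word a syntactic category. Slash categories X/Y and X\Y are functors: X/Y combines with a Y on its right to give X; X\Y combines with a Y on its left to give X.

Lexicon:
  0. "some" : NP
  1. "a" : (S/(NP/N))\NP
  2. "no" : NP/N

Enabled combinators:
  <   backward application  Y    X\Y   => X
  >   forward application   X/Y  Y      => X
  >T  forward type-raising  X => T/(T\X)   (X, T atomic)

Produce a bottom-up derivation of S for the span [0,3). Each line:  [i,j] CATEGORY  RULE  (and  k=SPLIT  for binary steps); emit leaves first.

[0,1] NP  lex  "some"
[1,2] (S/(NP/N))\NP  lex  "a"
[0,2] S/(NP/N)  <  k=1
[2,3] NP/N  lex  "no"
[0,3] S  >  k=2

[0,3] S   >
  [0,2] S/(NP/N)   <
    [0,1] "some" : NP
    [1,2] "a" : (S/(NP/N))\NP
  [2,3] "no" : NP/N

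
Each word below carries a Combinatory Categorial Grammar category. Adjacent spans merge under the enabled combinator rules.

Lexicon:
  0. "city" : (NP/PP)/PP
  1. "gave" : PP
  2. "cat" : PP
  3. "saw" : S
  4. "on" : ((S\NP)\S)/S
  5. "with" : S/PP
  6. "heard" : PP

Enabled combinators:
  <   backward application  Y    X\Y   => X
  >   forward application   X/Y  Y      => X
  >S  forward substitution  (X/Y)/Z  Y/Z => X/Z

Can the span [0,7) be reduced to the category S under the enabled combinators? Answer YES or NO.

YES

[0,7] S   <
  [0,3] NP   >
    [0,2] NP/PP   >
      [0,1] "city" : (NP/PP)/PP
      [1,2] "gave" : PP
    [2,3] "cat" : PP
  [3,7] S\NP   <
    [3,4] "saw" : S
    [4,7] (S\NP)\S   >
      [4,5] "on" : ((S\NP)\S)/S
      [5,7] S   >
        [5,6] "with" : S/PP
        [6,7] "heard" : PP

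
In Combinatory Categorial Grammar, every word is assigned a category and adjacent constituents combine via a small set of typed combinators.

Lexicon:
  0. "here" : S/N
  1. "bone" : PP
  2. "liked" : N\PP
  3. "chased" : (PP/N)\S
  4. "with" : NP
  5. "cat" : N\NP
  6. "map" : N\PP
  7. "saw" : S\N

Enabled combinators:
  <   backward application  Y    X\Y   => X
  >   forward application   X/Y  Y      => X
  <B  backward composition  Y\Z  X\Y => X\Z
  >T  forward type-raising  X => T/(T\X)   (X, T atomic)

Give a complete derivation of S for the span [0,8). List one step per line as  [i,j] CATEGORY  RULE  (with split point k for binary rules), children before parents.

[0,8] S   <
  [0,6] PP   >
    [0,4] PP/N   <
      [0,3] S   >
        [0,1] "here" : S/N
        [1,3] N   <
          [1,2] "bone" : PP
          [2,3] "liked" : N\PP
      [3,4] "chased" : (PP/N)\S
    [4,6] N   <
      [4,5] "with" : NP
      [5,6] "cat" : N\NP
  [6,8] S\PP   <B
    [6,7] "map" : N\PP
    [7,8] "saw" : S\N

[0,1] S/N  lex  "here"
[1,2] PP  lex  "bone"
[2,3] N\PP  lex  "liked"
[1,3] N  <  k=2
[0,3] S  >  k=1
[3,4] (PP/N)\S  lex  "chased"
[0,4] PP/N  <  k=3
[4,5] NP  lex  "with"
[5,6] N\NP  lex  "cat"
[4,6] N  <  k=5
[0,6] PP  >  k=4
[6,7] N\PP  lex  "map"
[7,8] S\N  lex  "saw"
[6,8] S\PP  <B  k=7
[0,8] S  <  k=6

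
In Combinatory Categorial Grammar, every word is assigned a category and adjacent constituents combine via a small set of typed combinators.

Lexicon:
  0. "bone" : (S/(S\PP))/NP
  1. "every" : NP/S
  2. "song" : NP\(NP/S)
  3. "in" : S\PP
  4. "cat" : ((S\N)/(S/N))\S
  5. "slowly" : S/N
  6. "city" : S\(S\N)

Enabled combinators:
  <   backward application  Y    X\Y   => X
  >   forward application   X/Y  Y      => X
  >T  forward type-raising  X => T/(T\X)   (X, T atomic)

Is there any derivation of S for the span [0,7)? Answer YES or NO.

[0,7] S   <
  [0,6] S\N   >
    [0,5] (S\N)/(S/N)   <
      [0,4] S   >
        [0,3] S/(S\PP)   >
          [0,1] "bone" : (S/(S\PP))/NP
          [1,3] NP   <
            [1,2] "every" : NP/S
            [2,3] "song" : NP\(NP/S)
        [3,4] "in" : S\PP
      [4,5] "cat" : ((S\N)/(S/N))\S
    [5,6] "slowly" : S/N
  [6,7] "city" : S\(S\N)

YES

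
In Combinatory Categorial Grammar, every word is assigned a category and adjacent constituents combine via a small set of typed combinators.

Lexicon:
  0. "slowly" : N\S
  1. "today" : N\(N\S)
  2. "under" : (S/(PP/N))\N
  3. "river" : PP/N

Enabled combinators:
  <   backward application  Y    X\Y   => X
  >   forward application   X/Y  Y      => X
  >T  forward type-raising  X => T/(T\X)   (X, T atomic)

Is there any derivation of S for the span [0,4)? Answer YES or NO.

[0,4] S   >
  [0,3] S/(PP/N)   <
    [0,2] N   <
      [0,1] "slowly" : N\S
      [1,2] "today" : N\(N\S)
    [2,3] "under" : (S/(PP/N))\N
  [3,4] "river" : PP/N

YES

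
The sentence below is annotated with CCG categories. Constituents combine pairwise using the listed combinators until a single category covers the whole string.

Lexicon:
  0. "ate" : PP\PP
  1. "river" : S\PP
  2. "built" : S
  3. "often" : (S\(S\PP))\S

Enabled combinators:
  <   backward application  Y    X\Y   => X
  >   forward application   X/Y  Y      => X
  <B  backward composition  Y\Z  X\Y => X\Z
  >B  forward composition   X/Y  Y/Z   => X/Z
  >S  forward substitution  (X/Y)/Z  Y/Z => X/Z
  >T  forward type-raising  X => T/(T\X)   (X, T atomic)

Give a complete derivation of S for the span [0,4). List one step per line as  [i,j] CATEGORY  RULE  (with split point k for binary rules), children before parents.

[0,1] PP\PP  lex  "ate"
[1,2] S\PP  lex  "river"
[0,2] S\PP  <B  k=1
[2,3] S  lex  "built"
[3,4] (S\(S\PP))\S  lex  "often"
[2,4] S\(S\PP)  <  k=3
[0,4] S  <  k=2

[0,4] S   <
  [0,2] S\PP   <B
    [0,1] "ate" : PP\PP
    [1,2] "river" : S\PP
  [2,4] S\(S\PP)   <
    [2,3] "built" : S
    [3,4] "often" : (S\(S\PP))\S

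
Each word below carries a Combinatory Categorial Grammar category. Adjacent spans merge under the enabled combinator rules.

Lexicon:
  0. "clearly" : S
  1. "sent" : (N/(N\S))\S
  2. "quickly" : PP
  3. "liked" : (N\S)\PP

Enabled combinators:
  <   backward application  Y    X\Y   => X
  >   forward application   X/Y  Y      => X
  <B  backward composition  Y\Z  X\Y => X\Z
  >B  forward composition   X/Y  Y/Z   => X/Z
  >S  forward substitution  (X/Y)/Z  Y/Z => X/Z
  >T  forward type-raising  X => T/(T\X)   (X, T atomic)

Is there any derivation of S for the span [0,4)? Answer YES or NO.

S (N/(N\S))\S PP (N\S)\PP
CKY chart[0,4] = {N, N/(N\N), NP/(NP\N), PP/(PP\N), S/(S\N)}; S ∉ chart

NO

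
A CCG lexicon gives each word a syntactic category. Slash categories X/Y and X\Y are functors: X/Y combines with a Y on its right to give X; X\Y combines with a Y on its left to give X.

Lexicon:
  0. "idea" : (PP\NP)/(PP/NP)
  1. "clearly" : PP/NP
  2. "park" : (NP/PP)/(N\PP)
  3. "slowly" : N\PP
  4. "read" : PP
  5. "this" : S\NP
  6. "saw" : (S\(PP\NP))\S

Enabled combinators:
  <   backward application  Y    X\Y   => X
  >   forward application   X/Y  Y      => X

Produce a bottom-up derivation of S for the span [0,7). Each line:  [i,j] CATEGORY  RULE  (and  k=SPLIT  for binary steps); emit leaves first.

[0,7] S   <
  [0,2] PP\NP   >
    [0,1] "idea" : (PP\NP)/(PP/NP)
    [1,2] "clearly" : PP/NP
  [2,7] S\(PP\NP)   <
    [2,6] S   <
      [2,5] NP   >
        [2,4] NP/PP   >
          [2,3] "park" : (NP/PP)/(N\PP)
          [3,4] "slowly" : N\PP
        [4,5] "read" : PP
      [5,6] "this" : S\NP
    [6,7] "saw" : (S\(PP\NP))\S

[0,1] (PP\NP)/(PP/NP)  lex  "idea"
[1,2] PP/NP  lex  "clearly"
[0,2] PP\NP  >  k=1
[2,3] (NP/PP)/(N\PP)  lex  "park"
[3,4] N\PP  lex  "slowly"
[2,4] NP/PP  >  k=3
[4,5] PP  lex  "read"
[2,5] NP  >  k=4
[5,6] S\NP  lex  "this"
[2,6] S  <  k=5
[6,7] (S\(PP\NP))\S  lex  "saw"
[2,7] S\(PP\NP)  <  k=6
[0,7] S  <  k=2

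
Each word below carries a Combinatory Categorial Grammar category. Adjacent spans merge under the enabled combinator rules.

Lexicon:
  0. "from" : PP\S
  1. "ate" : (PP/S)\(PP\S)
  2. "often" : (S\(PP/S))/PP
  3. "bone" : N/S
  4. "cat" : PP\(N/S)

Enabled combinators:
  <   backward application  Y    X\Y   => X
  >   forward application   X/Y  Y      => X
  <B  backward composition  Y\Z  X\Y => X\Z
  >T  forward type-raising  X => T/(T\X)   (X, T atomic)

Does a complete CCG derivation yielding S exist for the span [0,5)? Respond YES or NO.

[0,5] S   <
  [0,2] PP/S   <
    [0,1] "from" : PP\S
    [1,2] "ate" : (PP/S)\(PP\S)
  [2,5] S\(PP/S)   >
    [2,3] "often" : (S\(PP/S))/PP
    [3,5] PP   <
      [3,4] "bone" : N/S
      [4,5] "cat" : PP\(N/S)

YES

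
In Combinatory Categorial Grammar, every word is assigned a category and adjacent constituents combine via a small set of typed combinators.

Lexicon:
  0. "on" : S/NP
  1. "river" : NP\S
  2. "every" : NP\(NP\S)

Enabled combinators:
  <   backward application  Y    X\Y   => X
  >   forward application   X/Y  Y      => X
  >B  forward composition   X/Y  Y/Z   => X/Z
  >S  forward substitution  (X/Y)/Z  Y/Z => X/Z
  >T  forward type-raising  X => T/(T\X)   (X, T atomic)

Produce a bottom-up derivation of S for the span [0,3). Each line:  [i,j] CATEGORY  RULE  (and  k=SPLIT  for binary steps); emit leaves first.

[0,3] S   >
  [0,1] "on" : S/NP
  [1,3] NP   <
    [1,2] "river" : NP\S
    [2,3] "every" : NP\(NP\S)

[0,1] S/NP  lex  "on"
[1,2] NP\S  lex  "river"
[2,3] NP\(NP\S)  lex  "every"
[1,3] NP  <  k=2
[0,3] S  >  k=1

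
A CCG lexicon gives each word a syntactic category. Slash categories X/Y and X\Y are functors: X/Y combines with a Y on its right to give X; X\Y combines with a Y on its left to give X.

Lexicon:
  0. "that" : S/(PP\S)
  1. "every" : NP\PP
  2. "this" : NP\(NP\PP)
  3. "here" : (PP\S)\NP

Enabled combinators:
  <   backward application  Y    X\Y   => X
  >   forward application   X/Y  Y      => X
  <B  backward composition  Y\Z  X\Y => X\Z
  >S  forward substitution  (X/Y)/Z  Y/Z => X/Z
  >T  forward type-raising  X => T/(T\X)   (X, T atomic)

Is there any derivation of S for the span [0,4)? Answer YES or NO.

[0,4] S   >
  [0,1] "that" : S/(PP\S)
  [1,4] PP\S   <
    [1,3] NP   <
      [1,2] "every" : NP\PP
      [2,3] "this" : NP\(NP\PP)
    [3,4] "here" : (PP\S)\NP

YES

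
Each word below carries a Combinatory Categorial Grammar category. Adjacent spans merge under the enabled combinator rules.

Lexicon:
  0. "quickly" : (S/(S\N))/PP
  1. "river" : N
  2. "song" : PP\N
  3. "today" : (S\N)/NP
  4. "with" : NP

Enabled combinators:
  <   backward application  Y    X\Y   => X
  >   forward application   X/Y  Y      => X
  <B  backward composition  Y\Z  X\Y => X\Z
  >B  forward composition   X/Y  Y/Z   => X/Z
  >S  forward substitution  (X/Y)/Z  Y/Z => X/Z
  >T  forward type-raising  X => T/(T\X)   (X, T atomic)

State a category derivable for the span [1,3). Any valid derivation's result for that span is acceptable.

PP

[0,5] S   >
  [0,3] S/(S\N)   >
    [0,1] "quickly" : (S/(S\N))/PP
    [1,3] PP   >
      [1,2] PP/(PP\N)   >T
        [1,2] "river" : N
      [2,3] "song" : PP\N
  [3,5] S\N   >
    [3,4] "today" : (S\N)/NP
    [4,5] "with" : NP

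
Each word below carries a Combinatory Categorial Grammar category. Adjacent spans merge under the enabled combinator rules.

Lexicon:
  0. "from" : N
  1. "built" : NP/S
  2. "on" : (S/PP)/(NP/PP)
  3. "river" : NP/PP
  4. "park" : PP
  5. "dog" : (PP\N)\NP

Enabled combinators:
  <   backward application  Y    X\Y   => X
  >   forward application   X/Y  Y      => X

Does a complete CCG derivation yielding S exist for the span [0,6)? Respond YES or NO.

NO

N NP/S (S/PP)/(NP/PP) NP/PP PP (PP\N)\NP
CKY chart[0,6] = {PP}; S ∉ chart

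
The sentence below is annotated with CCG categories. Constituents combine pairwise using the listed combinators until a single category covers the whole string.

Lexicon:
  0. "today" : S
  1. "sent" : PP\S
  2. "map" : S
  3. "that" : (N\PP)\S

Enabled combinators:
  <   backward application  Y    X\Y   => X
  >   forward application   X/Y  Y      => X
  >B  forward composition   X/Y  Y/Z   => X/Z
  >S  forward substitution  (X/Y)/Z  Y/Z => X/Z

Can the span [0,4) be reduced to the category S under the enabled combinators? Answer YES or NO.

NO

S PP\S S (N\PP)\S
CKY chart[0,4] = {N}; S ∉ chart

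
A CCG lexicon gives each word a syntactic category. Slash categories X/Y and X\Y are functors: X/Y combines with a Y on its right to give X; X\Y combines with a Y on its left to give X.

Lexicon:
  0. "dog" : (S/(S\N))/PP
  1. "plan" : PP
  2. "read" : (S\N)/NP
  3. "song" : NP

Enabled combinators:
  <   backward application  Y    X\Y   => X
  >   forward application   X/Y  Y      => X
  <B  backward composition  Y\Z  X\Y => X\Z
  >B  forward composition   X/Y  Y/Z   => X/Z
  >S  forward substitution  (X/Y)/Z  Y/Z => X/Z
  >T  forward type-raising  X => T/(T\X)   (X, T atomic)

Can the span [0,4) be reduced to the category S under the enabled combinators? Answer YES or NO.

YES

[0,4] S   >
  [0,2] S/(S\N)   >
    [0,1] "dog" : (S/(S\N))/PP
    [1,2] "plan" : PP
  [2,4] S\N   >
    [2,3] "read" : (S\N)/NP
    [3,4] "song" : NP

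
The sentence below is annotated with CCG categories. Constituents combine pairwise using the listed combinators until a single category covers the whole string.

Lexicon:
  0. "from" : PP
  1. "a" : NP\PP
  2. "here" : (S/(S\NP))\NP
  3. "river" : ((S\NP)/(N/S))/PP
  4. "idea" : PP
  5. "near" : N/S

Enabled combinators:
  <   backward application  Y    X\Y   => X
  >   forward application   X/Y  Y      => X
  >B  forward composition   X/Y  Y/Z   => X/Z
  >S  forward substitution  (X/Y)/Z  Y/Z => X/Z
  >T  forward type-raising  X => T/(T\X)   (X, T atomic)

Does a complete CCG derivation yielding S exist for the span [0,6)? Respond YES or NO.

[0,6] S   >
  [0,3] S/(S\NP)   <
    [0,2] NP   <
      [0,1] "from" : PP
      [1,2] "a" : NP\PP
    [2,3] "here" : (S/(S\NP))\NP
  [3,6] S\NP   >
    [3,5] (S\NP)/(N/S)   >
      [3,4] "river" : ((S\NP)/(N/S))/PP
      [4,5] "idea" : PP
    [5,6] "near" : N/S

YES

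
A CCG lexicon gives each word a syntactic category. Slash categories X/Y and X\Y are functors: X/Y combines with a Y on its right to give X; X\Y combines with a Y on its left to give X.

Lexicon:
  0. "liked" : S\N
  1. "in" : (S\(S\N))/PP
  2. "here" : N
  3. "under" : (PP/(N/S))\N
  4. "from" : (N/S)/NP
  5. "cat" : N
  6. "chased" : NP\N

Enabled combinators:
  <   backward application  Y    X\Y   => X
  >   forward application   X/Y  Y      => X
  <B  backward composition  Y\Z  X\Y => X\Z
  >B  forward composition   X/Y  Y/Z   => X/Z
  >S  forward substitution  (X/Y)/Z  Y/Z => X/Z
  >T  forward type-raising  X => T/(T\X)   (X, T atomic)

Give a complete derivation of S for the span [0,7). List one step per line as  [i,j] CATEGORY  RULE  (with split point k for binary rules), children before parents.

[0,7] S   <
  [0,1] "liked" : S\N
  [1,7] S\(S\N)   >
    [1,2] "in" : (S\(S\N))/PP
    [2,7] PP   >
      [2,5] PP/NP   >B
        [2,4] PP/(N/S)   <
          [2,3] "here" : N
          [3,4] "under" : (PP/(N/S))\N
        [4,5] "from" : (N/S)/NP
      [5,7] NP   <
        [5,6] "cat" : N
        [6,7] "chased" : NP\N

[0,1] S\N  lex  "liked"
[1,2] (S\(S\N))/PP  lex  "in"
[2,3] N  lex  "here"
[3,4] (PP/(N/S))\N  lex  "under"
[2,4] PP/(N/S)  <  k=3
[4,5] (N/S)/NP  lex  "from"
[2,5] PP/NP  >B  k=4
[5,6] N  lex  "cat"
[6,7] NP\N  lex  "chased"
[5,7] NP  <  k=6
[2,7] PP  >  k=5
[1,7] S\(S\N)  >  k=2
[0,7] S  <  k=1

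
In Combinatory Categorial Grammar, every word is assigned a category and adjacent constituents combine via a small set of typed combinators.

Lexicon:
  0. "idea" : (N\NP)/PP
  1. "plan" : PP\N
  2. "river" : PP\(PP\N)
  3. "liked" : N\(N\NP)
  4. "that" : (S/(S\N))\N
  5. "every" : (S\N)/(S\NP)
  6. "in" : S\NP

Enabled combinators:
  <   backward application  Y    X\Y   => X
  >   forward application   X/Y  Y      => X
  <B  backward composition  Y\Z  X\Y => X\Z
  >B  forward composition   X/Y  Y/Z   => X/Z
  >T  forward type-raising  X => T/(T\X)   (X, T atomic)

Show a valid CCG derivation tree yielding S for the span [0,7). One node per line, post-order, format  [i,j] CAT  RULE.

[0,7] S   >
  [0,5] S/(S\N)   <
    [0,4] N   <
      [0,3] N\NP   >
        [0,1] "idea" : (N\NP)/PP
        [1,3] PP   <
          [1,2] "plan" : PP\N
          [2,3] "river" : PP\(PP\N)
      [3,4] "liked" : N\(N\NP)
    [4,5] "that" : (S/(S\N))\N
  [5,7] S\N   >
    [5,6] "every" : (S\N)/(S\NP)
    [6,7] "in" : S\NP

[0,1] (N\NP)/PP  lex  "idea"
[1,2] PP\N  lex  "plan"
[2,3] PP\(PP\N)  lex  "river"
[1,3] PP  <  k=2
[0,3] N\NP  >  k=1
[3,4] N\(N\NP)  lex  "liked"
[0,4] N  <  k=3
[4,5] (S/(S\N))\N  lex  "that"
[0,5] S/(S\N)  <  k=4
[5,6] (S\N)/(S\NP)  lex  "every"
[6,7] S\NP  lex  "in"
[5,7] S\N  >  k=6
[0,7] S  >  k=5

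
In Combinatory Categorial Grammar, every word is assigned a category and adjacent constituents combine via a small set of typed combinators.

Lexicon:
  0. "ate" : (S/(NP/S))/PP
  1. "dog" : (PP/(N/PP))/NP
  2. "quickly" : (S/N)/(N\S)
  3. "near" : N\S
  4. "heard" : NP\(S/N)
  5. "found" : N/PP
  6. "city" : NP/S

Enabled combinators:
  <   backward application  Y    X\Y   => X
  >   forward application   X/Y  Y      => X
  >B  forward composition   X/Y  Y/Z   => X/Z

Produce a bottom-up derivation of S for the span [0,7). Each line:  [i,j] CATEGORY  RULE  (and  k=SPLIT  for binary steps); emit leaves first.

[0,7] S   >
  [0,6] S/(NP/S)   >
    [0,1] "ate" : (S/(NP/S))/PP
    [1,6] PP   >
      [1,5] PP/(N/PP)   >
        [1,2] "dog" : (PP/(N/PP))/NP
        [2,5] NP   <
          [2,4] S/N   >
            [2,3] "quickly" : (S/N)/(N\S)
            [3,4] "near" : N\S
          [4,5] "heard" : NP\(S/N)
      [5,6] "found" : N/PP
  [6,7] "city" : NP/S

[0,1] (S/(NP/S))/PP  lex  "ate"
[1,2] (PP/(N/PP))/NP  lex  "dog"
[2,3] (S/N)/(N\S)  lex  "quickly"
[3,4] N\S  lex  "near"
[2,4] S/N  >  k=3
[4,5] NP\(S/N)  lex  "heard"
[2,5] NP  <  k=4
[1,5] PP/(N/PP)  >  k=2
[5,6] N/PP  lex  "found"
[1,6] PP  >  k=5
[0,6] S/(NP/S)  >  k=1
[6,7] NP/S  lex  "city"
[0,7] S  >  k=6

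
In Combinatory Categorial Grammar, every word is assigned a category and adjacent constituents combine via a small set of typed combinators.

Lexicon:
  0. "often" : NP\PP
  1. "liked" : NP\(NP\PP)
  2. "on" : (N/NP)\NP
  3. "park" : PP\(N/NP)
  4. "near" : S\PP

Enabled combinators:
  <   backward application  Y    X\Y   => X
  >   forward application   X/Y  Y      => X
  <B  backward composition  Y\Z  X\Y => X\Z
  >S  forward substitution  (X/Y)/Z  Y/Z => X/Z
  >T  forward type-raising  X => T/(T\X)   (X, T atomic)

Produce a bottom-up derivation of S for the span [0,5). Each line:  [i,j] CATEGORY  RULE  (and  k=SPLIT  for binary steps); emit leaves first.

[0,1] NP\PP  lex  "often"
[1,2] NP\(NP\PP)  lex  "liked"
[0,2] NP  <  k=1
[2,3] (N/NP)\NP  lex  "on"
[3,4] PP\(N/NP)  lex  "park"
[2,4] PP\NP  <B  k=3
[0,4] PP  <  k=2
[4,5] S\PP  lex  "near"
[0,5] S  <  k=4

[0,5] S   <
  [0,4] PP   <
    [0,2] NP   <
      [0,1] "often" : NP\PP
      [1,2] "liked" : NP\(NP\PP)
    [2,4] PP\NP   <B
      [2,3] "on" : (N/NP)\NP
      [3,4] "park" : PP\(N/NP)
  [4,5] "near" : S\PP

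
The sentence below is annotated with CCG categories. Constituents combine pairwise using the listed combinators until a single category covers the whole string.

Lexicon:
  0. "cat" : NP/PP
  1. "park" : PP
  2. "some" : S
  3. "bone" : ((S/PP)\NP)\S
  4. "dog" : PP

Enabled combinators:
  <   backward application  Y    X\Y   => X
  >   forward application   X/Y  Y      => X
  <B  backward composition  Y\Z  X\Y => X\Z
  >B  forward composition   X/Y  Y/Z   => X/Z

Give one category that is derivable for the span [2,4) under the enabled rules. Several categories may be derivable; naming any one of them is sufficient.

[0,5] S   >
  [0,4] S/PP   <
    [0,2] NP   >
      [0,1] "cat" : NP/PP
      [1,2] "park" : PP
    [2,4] (S/PP)\NP   <
      [2,3] "some" : S
      [3,4] "bone" : ((S/PP)\NP)\S
  [4,5] "dog" : PP

(S/PP)\NP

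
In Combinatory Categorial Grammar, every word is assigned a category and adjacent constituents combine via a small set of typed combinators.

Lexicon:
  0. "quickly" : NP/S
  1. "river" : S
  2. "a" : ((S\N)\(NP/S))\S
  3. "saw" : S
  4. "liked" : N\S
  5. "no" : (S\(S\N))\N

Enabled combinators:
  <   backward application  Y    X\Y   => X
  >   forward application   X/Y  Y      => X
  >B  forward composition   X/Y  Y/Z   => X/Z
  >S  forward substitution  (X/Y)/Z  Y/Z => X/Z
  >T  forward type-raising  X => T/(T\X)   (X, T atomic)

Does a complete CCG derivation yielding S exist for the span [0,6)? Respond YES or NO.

YES

[0,6] S   <
  [0,3] S\N   <
    [0,1] "quickly" : NP/S
    [1,3] (S\N)\(NP/S)   <
      [1,2] "river" : S
      [2,3] "a" : ((S\N)\(NP/S))\S
  [3,6] S\(S\N)   <
    [3,5] N   >
      [3,4] N/(N\S)   >T
        [3,4] "saw" : S
      [4,5] "liked" : N\S
    [5,6] "no" : (S\(S\N))\N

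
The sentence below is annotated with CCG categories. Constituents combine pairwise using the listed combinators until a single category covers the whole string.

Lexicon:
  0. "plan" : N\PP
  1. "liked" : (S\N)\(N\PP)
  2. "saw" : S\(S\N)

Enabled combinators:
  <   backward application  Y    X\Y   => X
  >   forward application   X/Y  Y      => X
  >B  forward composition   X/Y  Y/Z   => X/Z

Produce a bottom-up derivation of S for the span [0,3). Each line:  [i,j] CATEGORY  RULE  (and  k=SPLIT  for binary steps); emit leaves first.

[0,3] S   <
  [0,2] S\N   <
    [0,1] "plan" : N\PP
    [1,2] "liked" : (S\N)\(N\PP)
  [2,3] "saw" : S\(S\N)

[0,1] N\PP  lex  "plan"
[1,2] (S\N)\(N\PP)  lex  "liked"
[0,2] S\N  <  k=1
[2,3] S\(S\N)  lex  "saw"
[0,3] S  <  k=2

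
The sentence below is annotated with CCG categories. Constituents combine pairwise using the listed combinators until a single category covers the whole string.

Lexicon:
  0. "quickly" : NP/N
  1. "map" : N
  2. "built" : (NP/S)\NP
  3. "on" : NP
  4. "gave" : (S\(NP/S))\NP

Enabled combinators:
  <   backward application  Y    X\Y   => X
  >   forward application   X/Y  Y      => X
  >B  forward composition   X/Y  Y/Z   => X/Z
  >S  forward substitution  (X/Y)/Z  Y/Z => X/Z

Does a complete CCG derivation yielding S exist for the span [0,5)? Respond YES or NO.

[0,5] S   <
  [0,3] NP/S   <
    [0,2] NP   >
      [0,1] "quickly" : NP/N
      [1,2] "map" : N
    [2,3] "built" : (NP/S)\NP
  [3,5] S\(NP/S)   <
    [3,4] "on" : NP
    [4,5] "gave" : (S\(NP/S))\NP

YES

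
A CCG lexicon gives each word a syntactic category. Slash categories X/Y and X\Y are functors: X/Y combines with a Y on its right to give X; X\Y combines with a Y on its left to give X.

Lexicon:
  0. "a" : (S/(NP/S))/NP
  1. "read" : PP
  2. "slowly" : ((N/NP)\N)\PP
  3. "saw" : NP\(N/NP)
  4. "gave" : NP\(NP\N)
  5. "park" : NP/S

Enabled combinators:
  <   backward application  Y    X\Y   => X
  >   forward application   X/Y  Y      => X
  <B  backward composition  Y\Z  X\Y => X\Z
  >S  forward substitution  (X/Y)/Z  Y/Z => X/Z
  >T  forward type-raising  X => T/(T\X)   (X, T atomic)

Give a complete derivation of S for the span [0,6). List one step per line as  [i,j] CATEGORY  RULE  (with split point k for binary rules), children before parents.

[0,6] S   >
  [0,5] S/(NP/S)   >
    [0,1] "a" : (S/(NP/S))/NP
    [1,5] NP   <
      [1,4] NP\N   <B
        [1,3] (N/NP)\N   <
          [1,2] "read" : PP
          [2,3] "slowly" : ((N/NP)\N)\PP
        [3,4] "saw" : NP\(N/NP)
      [4,5] "gave" : NP\(NP\N)
  [5,6] "park" : NP/S

[0,1] (S/(NP/S))/NP  lex  "a"
[1,2] PP  lex  "read"
[2,3] ((N/NP)\N)\PP  lex  "slowly"
[1,3] (N/NP)\N  <  k=2
[3,4] NP\(N/NP)  lex  "saw"
[1,4] NP\N  <B  k=3
[4,5] NP\(NP\N)  lex  "gave"
[1,5] NP  <  k=4
[0,5] S/(NP/S)  >  k=1
[5,6] NP/S  lex  "park"
[0,6] S  >  k=5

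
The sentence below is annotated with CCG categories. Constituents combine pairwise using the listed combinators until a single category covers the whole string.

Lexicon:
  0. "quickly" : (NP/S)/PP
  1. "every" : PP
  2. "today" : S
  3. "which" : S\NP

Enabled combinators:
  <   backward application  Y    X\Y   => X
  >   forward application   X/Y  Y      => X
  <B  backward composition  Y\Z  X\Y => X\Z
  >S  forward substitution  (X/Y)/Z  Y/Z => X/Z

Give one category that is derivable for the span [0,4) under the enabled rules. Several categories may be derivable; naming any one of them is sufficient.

[0,4] S   <
  [0,3] NP   >
    [0,2] NP/S   >
      [0,1] "quickly" : (NP/S)/PP
      [1,2] "every" : PP
    [2,3] "today" : S
  [3,4] "which" : S\NP

S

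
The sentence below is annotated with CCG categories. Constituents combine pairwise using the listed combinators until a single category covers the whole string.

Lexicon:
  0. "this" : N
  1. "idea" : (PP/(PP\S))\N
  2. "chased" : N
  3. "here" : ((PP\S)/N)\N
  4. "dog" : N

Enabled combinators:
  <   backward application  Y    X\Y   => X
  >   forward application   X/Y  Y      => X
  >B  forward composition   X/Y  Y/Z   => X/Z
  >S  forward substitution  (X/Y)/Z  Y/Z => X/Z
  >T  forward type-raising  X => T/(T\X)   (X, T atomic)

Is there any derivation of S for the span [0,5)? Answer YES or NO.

N (PP/(PP\S))\N N ((PP\S)/N)\N N
CKY chart[0,5] = {N/(N\PP), NP/(NP\PP), PP, PP/(N\N), PP/(PP\PP), S/(S\PP)}; S ∉ chart

NO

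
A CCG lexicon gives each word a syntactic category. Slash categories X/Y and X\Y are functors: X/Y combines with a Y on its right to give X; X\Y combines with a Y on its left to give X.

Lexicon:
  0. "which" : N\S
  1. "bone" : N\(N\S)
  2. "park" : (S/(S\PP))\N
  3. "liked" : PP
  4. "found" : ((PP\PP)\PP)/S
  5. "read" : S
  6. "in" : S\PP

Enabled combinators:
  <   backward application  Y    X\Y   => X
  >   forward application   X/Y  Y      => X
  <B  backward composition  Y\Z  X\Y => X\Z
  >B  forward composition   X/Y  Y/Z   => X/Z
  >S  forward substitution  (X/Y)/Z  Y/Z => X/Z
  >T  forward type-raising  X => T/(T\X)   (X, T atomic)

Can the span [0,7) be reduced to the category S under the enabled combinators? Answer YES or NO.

YES

[0,7] S   >
  [0,3] S/(S\PP)   <
    [0,2] N   <
      [0,1] "which" : N\S
      [1,2] "bone" : N\(N\S)
    [2,3] "park" : (S/(S\PP))\N
  [3,7] S\PP   <B
    [3,6] PP\PP   <
      [3,4] "liked" : PP
      [4,6] (PP\PP)\PP   >
        [4,5] "found" : ((PP\PP)\PP)/S
        [5,6] "read" : S
    [6,7] "in" : S\PP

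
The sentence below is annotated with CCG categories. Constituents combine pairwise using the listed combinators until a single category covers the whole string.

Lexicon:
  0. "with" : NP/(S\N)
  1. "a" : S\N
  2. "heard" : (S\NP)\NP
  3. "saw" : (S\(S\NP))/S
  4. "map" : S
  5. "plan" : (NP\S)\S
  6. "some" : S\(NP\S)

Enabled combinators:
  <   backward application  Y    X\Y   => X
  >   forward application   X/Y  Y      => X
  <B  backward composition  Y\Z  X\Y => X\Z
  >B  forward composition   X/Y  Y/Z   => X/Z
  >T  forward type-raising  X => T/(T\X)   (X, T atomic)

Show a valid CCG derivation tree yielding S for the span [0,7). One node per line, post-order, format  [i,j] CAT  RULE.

[0,1] NP/(S\N)  lex  "with"
[1,2] S\N  lex  "a"
[0,2] NP  >  k=1
[2,3] (S\NP)\NP  lex  "heard"
[0,3] S\NP  <  k=2
[3,4] (S\(S\NP))/S  lex  "saw"
[4,5] S  lex  "map"
[5,6] (NP\S)\S  lex  "plan"
[4,6] NP\S  <  k=5
[6,7] S\(NP\S)  lex  "some"
[4,7] S  <  k=6
[3,7] S\(S\NP)  >  k=4
[0,7] S  <  k=3

[0,7] S   <
  [0,3] S\NP   <
    [0,2] NP   >
      [0,1] "with" : NP/(S\N)
      [1,2] "a" : S\N
    [2,3] "heard" : (S\NP)\NP
  [3,7] S\(S\NP)   >
    [3,4] "saw" : (S\(S\NP))/S
    [4,7] S   <
      [4,6] NP\S   <
        [4,5] "map" : S
        [5,6] "plan" : (NP\S)\S
      [6,7] "some" : S\(NP\S)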